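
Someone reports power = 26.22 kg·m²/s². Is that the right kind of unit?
No

power has SI base units: kg * m^2 / s^3
kg·m²/s² does NOT reduce to kg * m^2 / s^3; a valid unit for power would be e.g. W.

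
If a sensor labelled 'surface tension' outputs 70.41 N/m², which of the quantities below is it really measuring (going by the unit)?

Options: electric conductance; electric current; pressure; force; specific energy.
pressure

surface tension should have units dimensionally equivalent to kg / s^2 (e.g. N/m).
The given unit 'N/m²' reduces to kg / (m * s^2). Of the listed options, that is the dimensionality of pressure.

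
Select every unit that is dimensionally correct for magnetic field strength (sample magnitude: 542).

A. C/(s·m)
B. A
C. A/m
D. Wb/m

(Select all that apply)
A, C

magnetic field strength has SI base units: A / m

Checking each option against A / m:
  A. C/(s·m): ✓ matches
  B. A: ✗ does not match
  C. A/m: ✓ matches
  D. Wb/m: ✗ does not match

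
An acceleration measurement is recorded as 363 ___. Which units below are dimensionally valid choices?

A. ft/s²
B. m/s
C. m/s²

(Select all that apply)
A, C

acceleration has SI base units: m / s^2

Checking each option against m / s^2:
  A. ft/s²: ✓ matches
  B. m/s: ✗ does not match
  C. m/s²: ✓ matches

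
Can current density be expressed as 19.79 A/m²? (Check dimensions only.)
Yes

current density has SI base units: A / m^2
A/m² reduces to the same SI base units, so it is a valid unit for current density.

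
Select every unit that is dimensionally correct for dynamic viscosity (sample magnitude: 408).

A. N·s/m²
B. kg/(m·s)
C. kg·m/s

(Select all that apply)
A, B

dynamic viscosity has SI base units: kg / (m * s)

Checking each option against kg / (m * s):
  A. N·s/m²: ✓ matches
  B. kg/(m·s): ✓ matches
  C. kg·m/s: ✗ does not match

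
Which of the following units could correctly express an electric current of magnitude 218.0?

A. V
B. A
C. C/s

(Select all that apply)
B, C

electric current has SI base units: A

Checking each option against A:
  A. V: ✗ does not match
  B. A: ✓ matches
  C. C/s: ✓ matches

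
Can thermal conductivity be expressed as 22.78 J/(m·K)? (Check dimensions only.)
No

thermal conductivity has SI base units: kg * m / (s^3 * K)
J/(m·K) does NOT reduce to kg * m / (s^3 * K); a valid unit for thermal conductivity would be e.g. W/(m·K).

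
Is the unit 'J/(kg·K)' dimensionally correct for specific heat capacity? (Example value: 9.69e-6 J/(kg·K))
Yes

specific heat capacity has SI base units: m^2 / (s^2 * K)
J/(kg·K) reduces to the same SI base units, so it is a valid unit for specific heat capacity.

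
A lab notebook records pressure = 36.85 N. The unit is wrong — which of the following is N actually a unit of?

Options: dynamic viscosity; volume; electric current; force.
force

pressure should have units dimensionally equivalent to kg / (m * s^2) (e.g. Pa).
The given unit 'N' reduces to kg * m / s^2. Of the listed options, that is the dimensionality of force.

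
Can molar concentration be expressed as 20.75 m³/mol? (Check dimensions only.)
No

molar concentration has SI base units: mol / m^3
m³/mol does NOT reduce to mol / m^3; a valid unit for molar concentration would be e.g. mol/m³.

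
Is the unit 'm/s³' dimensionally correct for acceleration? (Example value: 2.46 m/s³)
No

acceleration has SI base units: m / s^2
m/s³ does NOT reduce to m / s^2; a valid unit for acceleration would be e.g. m/s².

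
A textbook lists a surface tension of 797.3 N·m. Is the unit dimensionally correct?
No

surface tension has SI base units: kg / s^2
N·m does NOT reduce to kg / s^2; a valid unit for surface tension would be e.g. N/m.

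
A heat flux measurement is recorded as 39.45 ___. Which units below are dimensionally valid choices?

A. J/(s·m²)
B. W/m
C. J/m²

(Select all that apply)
A

heat flux has SI base units: kg / s^3

Checking each option against kg / s^3:
  A. J/(s·m²): ✓ matches
  B. W/m: ✗ does not match
  C. J/m²: ✗ does not match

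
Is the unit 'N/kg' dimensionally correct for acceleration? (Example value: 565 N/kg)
Yes

acceleration has SI base units: m / s^2
N/kg reduces to the same SI base units, so it is a valid unit for acceleration.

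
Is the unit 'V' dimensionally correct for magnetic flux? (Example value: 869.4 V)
No

magnetic flux has SI base units: kg * m^2 / (A * s^2)
V does NOT reduce to kg * m^2 / (A * s^2); a valid unit for magnetic flux would be e.g. Wb.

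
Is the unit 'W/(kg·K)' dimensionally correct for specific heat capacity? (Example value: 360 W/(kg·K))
No

specific heat capacity has SI base units: m^2 / (s^2 * K)
W/(kg·K) does NOT reduce to m^2 / (s^2 * K); a valid unit for specific heat capacity would be e.g. J/(kg·K).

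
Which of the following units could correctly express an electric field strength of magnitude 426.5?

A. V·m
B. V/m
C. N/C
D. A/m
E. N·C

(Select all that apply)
B, C

electric field strength has SI base units: kg * m / (A * s^3)

Checking each option against kg * m / (A * s^3):
  A. V·m: ✗ does not match
  B. V/m: ✓ matches
  C. N/C: ✓ matches
  D. A/m: ✗ does not match
  E. N·C: ✗ does not match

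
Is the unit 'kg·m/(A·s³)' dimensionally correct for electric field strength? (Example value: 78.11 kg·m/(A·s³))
Yes

electric field strength has SI base units: kg * m / (A * s^3)
kg·m/(A·s³) reduces to the same SI base units, so it is a valid unit for electric field strength.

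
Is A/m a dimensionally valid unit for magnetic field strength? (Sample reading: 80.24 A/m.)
Yes

magnetic field strength has SI base units: A / m
A/m reduces to the same SI base units, so it is a valid unit for magnetic field strength.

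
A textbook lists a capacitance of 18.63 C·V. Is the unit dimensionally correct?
No

capacitance has SI base units: A^2 * s^4 / (kg * m^2)
C·V does NOT reduce to A^2 * s^4 / (kg * m^2); a valid unit for capacitance would be e.g. F.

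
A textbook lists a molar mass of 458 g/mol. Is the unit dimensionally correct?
Yes

molar mass has SI base units: kg / mol
g/mol reduces to the same SI base units, so it is a valid unit for molar mass.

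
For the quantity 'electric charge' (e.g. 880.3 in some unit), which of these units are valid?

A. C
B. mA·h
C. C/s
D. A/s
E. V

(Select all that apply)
A, B

electric charge has SI base units: A * s

Checking each option against A * s:
  A. C: ✓ matches
  B. mA·h: ✓ matches
  C. C/s: ✗ does not match
  D. A/s: ✗ does not match
  E. V: ✗ does not match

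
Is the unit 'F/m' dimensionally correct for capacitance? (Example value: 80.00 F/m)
No

capacitance has SI base units: A^2 * s^4 / (kg * m^2)
F/m does NOT reduce to A^2 * s^4 / (kg * m^2); a valid unit for capacitance would be e.g. F.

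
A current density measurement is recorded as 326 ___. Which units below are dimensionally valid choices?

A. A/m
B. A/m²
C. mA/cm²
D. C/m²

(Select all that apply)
B, C

current density has SI base units: A / m^2

Checking each option against A / m^2:
  A. A/m: ✗ does not match
  B. A/m²: ✓ matches
  C. mA/cm²: ✓ matches
  D. C/m²: ✗ does not match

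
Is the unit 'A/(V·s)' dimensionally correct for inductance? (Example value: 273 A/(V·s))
No

inductance has SI base units: kg * m^2 / (A^2 * s^2)
A/(V·s) does NOT reduce to kg * m^2 / (A^2 * s^2); a valid unit for inductance would be e.g. H.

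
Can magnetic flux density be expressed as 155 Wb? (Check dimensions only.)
No

magnetic flux density has SI base units: kg / (A * s^2)
Wb does NOT reduce to kg / (A * s^2); a valid unit for magnetic flux density would be e.g. T.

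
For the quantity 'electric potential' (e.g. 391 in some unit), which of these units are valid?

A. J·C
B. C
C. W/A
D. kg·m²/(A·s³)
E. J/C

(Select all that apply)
C, D, E

electric potential has SI base units: kg * m^2 / (A * s^3)

Checking each option against kg * m^2 / (A * s^3):
  A. J·C: ✗ does not match
  B. C: ✗ does not match
  C. W/A: ✓ matches
  D. kg·m²/(A·s³): ✓ matches
  E. J/C: ✓ matches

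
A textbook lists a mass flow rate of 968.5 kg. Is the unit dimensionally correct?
No

mass flow rate has SI base units: kg / s
kg does NOT reduce to kg / s; a valid unit for mass flow rate would be e.g. kg/s.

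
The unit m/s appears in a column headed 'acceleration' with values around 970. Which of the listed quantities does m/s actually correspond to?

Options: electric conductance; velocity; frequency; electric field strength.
velocity

acceleration should have units dimensionally equivalent to m / s^2 (e.g. m/s²).
The given unit 'm/s' reduces to m / s. Of the listed options, that is the dimensionality of velocity.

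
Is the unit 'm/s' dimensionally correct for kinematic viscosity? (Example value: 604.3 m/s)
No

kinematic viscosity has SI base units: m^2 / s
m/s does NOT reduce to m^2 / s; a valid unit for kinematic viscosity would be e.g. m²/s.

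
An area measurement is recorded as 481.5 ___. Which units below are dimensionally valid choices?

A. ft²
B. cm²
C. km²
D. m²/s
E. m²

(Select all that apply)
A, B, C, E

area has SI base units: m^2

Checking each option against m^2:
  A. ft²: ✓ matches
  B. cm²: ✓ matches
  C. km²: ✓ matches
  D. m²/s: ✗ does not match
  E. m²: ✓ matches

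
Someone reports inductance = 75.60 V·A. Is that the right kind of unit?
No

inductance has SI base units: kg * m^2 / (A^2 * s^2)
V·A does NOT reduce to kg * m^2 / (A^2 * s^2); a valid unit for inductance would be e.g. H.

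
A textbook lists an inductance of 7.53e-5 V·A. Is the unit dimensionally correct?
No

inductance has SI base units: kg * m^2 / (A^2 * s^2)
V·A does NOT reduce to kg * m^2 / (A^2 * s^2); a valid unit for inductance would be e.g. H.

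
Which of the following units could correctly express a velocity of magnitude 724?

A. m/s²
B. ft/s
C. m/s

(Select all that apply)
B, C

velocity has SI base units: m / s

Checking each option against m / s:
  A. m/s²: ✗ does not match
  B. ft/s: ✓ matches
  C. m/s: ✓ matches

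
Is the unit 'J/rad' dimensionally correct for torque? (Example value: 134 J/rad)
Yes

torque has SI base units: kg * m^2 / s^2
J/rad reduces to the same SI base units, so it is a valid unit for torque.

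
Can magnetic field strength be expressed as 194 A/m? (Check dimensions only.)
Yes

magnetic field strength has SI base units: A / m
A/m reduces to the same SI base units, so it is a valid unit for magnetic field strength.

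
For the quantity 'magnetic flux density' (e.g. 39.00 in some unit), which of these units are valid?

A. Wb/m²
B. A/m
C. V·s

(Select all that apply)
A

magnetic flux density has SI base units: kg / (A * s^2)

Checking each option against kg / (A * s^2):
  A. Wb/m²: ✓ matches
  B. A/m: ✗ does not match
  C. V·s: ✗ does not match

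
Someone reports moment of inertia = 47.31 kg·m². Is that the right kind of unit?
Yes

moment of inertia has SI base units: kg * m^2
kg·m² reduces to the same SI base units, so it is a valid unit for moment of inertia.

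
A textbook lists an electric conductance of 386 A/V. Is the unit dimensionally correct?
Yes

electric conductance has SI base units: A^2 * s^3 / (kg * m^2)
A/V reduces to the same SI base units, so it is a valid unit for electric conductance.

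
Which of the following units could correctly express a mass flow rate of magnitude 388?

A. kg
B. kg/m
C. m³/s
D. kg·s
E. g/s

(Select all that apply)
E

mass flow rate has SI base units: kg / s

Checking each option against kg / s:
  A. kg: ✗ does not match
  B. kg/m: ✗ does not match
  C. m³/s: ✗ does not match
  D. kg·s: ✗ does not match
  E. g/s: ✓ matches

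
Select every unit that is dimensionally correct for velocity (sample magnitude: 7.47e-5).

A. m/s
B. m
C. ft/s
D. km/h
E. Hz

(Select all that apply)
A, C, D

velocity has SI base units: m / s

Checking each option against m / s:
  A. m/s: ✓ matches
  B. m: ✗ does not match
  C. ft/s: ✓ matches
  D. km/h: ✓ matches
  E. Hz: ✗ does not match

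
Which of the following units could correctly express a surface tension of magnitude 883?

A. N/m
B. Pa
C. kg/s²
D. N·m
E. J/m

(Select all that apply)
A, C

surface tension has SI base units: kg / s^2

Checking each option against kg / s^2:
  A. N/m: ✓ matches
  B. Pa: ✗ does not match
  C. kg/s²: ✓ matches
  D. N·m: ✗ does not match
  E. J/m: ✗ does not match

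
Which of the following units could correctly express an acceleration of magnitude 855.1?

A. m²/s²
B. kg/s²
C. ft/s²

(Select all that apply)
C

acceleration has SI base units: m / s^2

Checking each option against m / s^2:
  A. m²/s²: ✗ does not match
  B. kg/s²: ✗ does not match
  C. ft/s²: ✓ matches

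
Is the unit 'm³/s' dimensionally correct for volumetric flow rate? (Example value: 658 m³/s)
Yes

volumetric flow rate has SI base units: m^3 / s
m³/s reduces to the same SI base units, so it is a valid unit for volumetric flow rate.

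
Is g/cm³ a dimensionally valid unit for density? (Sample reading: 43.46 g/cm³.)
Yes

density has SI base units: kg / m^3
g/cm³ reduces to the same SI base units, so it is a valid unit for density.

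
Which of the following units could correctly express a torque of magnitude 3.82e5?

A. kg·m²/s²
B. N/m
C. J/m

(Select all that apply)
A

torque has SI base units: kg * m^2 / s^2

Checking each option against kg * m^2 / s^2:
  A. kg·m²/s²: ✓ matches
  B. N/m: ✗ does not match
  C. J/m: ✗ does not match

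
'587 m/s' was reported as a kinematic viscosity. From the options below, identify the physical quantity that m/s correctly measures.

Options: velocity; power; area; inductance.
velocity

kinematic viscosity should have units dimensionally equivalent to m^2 / s (e.g. m²/s).
The given unit 'm/s' reduces to m / s. Of the listed options, that is the dimensionality of velocity.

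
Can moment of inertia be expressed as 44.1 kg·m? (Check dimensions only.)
No

moment of inertia has SI base units: kg * m^2
kg·m does NOT reduce to kg * m^2; a valid unit for moment of inertia would be e.g. kg·m².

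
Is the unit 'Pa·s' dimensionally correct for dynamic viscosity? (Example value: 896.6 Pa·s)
Yes

dynamic viscosity has SI base units: kg / (m * s)
Pa·s reduces to the same SI base units, so it is a valid unit for dynamic viscosity.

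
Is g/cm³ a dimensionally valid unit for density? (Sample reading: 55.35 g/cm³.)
Yes

density has SI base units: kg / m^3
g/cm³ reduces to the same SI base units, so it is a valid unit for density.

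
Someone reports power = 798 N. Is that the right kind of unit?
No

power has SI base units: kg * m^2 / s^3
N does NOT reduce to kg * m^2 / s^3; a valid unit for power would be e.g. W.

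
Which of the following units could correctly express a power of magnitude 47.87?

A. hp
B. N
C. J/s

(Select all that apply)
A, C

power has SI base units: kg * m^2 / s^3

Checking each option against kg * m^2 / s^3:
  A. hp: ✓ matches
  B. N: ✗ does not match
  C. J/s: ✓ matches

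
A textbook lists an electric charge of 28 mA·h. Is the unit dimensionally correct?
Yes

electric charge has SI base units: A * s
mA·h reduces to the same SI base units, so it is a valid unit for electric charge.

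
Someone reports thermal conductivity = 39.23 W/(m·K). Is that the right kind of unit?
Yes

thermal conductivity has SI base units: kg * m / (s^3 * K)
W/(m·K) reduces to the same SI base units, so it is a valid unit for thermal conductivity.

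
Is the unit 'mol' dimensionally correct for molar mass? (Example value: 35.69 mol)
No

molar mass has SI base units: kg / mol
mol does NOT reduce to kg / mol; a valid unit for molar mass would be e.g. kg/mol.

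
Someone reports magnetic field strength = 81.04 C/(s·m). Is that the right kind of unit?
Yes

magnetic field strength has SI base units: A / m
C/(s·m) reduces to the same SI base units, so it is a valid unit for magnetic field strength.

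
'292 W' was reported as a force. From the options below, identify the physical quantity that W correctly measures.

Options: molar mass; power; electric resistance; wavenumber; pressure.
power

force should have units dimensionally equivalent to kg * m / s^2 (e.g. N).
The given unit 'W' reduces to kg * m^2 / s^3. Of the listed options, that is the dimensionality of power.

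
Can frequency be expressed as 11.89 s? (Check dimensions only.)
No

frequency has SI base units: 1 / s
s does NOT reduce to 1 / s; a valid unit for frequency would be e.g. Hz.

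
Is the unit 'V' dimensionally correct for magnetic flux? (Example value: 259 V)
No

magnetic flux has SI base units: kg * m^2 / (A * s^2)
V does NOT reduce to kg * m^2 / (A * s^2); a valid unit for magnetic flux would be e.g. Wb.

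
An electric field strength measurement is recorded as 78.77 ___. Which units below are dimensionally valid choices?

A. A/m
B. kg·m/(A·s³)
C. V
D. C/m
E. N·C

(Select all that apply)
B

electric field strength has SI base units: kg * m / (A * s^3)

Checking each option against kg * m / (A * s^3):
  A. A/m: ✗ does not match
  B. kg·m/(A·s³): ✓ matches
  C. V: ✗ does not match
  D. C/m: ✗ does not match
  E. N·C: ✗ does not match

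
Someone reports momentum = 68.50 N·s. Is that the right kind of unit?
Yes

momentum has SI base units: kg * m / s
N·s reduces to the same SI base units, so it is a valid unit for momentum.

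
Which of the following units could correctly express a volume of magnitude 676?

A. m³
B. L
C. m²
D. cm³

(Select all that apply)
A, B, D

volume has SI base units: m^3

Checking each option against m^3:
  A. m³: ✓ matches
  B. L: ✓ matches
  C. m²: ✗ does not match
  D. cm³: ✓ matches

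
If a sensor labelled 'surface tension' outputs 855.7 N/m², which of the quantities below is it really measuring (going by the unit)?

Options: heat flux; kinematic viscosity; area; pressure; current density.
pressure

surface tension should have units dimensionally equivalent to kg / s^2 (e.g. N/m).
The given unit 'N/m²' reduces to kg / (m * s^2). Of the listed options, that is the dimensionality of pressure.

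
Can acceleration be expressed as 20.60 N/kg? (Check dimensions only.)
Yes

acceleration has SI base units: m / s^2
N/kg reduces to the same SI base units, so it is a valid unit for acceleration.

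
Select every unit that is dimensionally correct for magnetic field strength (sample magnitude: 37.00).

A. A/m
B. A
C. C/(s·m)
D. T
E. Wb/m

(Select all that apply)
A, C

magnetic field strength has SI base units: A / m

Checking each option against A / m:
  A. A/m: ✓ matches
  B. A: ✗ does not match
  C. C/(s·m): ✓ matches
  D. T: ✗ does not match
  E. Wb/m: ✗ does not match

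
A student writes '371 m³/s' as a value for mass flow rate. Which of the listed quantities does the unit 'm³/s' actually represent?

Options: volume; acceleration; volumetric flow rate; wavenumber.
volumetric flow rate

mass flow rate should have units dimensionally equivalent to kg / s (e.g. kg/s).
The given unit 'm³/s' reduces to m^3 / s. Of the listed options, that is the dimensionality of volumetric flow rate.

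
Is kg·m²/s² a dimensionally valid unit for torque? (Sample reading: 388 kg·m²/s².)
Yes

torque has SI base units: kg * m^2 / s^2
kg·m²/s² reduces to the same SI base units, so it is a valid unit for torque.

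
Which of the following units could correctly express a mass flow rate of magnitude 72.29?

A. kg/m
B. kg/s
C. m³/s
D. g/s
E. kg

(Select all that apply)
B, D

mass flow rate has SI base units: kg / s

Checking each option against kg / s:
  A. kg/m: ✗ does not match
  B. kg/s: ✓ matches
  C. m³/s: ✗ does not match
  D. g/s: ✓ matches
  E. kg: ✗ does not match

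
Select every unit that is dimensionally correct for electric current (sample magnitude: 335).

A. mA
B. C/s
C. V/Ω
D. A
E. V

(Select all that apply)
A, B, C, D

electric current has SI base units: A

Checking each option against A:
  A. mA: ✓ matches
  B. C/s: ✓ matches
  C. V/Ω: ✓ matches
  D. A: ✓ matches
  E. V: ✗ does not match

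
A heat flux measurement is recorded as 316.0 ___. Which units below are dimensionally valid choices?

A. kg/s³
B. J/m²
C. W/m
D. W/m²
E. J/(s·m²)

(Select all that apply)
A, D, E

heat flux has SI base units: kg / s^3

Checking each option against kg / s^3:
  A. kg/s³: ✓ matches
  B. J/m²: ✗ does not match
  C. W/m: ✗ does not match
  D. W/m²: ✓ matches
  E. J/(s·m²): ✓ matches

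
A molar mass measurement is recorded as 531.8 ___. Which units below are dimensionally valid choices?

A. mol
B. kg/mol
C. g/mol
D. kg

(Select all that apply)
B, C

molar mass has SI base units: kg / mol

Checking each option against kg / mol:
  A. mol: ✗ does not match
  B. kg/mol: ✓ matches
  C. g/mol: ✓ matches
  D. kg: ✗ does not match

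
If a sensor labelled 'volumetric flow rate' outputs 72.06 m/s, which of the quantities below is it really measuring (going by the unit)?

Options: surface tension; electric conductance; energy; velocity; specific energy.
velocity

volumetric flow rate should have units dimensionally equivalent to m^3 / s (e.g. m³/s).
The given unit 'm/s' reduces to m / s. Of the listed options, that is the dimensionality of velocity.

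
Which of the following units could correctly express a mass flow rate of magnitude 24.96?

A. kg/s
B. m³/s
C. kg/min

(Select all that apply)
A, C

mass flow rate has SI base units: kg / s

Checking each option against kg / s:
  A. kg/s: ✓ matches
  B. m³/s: ✗ does not match
  C. kg/min: ✓ matches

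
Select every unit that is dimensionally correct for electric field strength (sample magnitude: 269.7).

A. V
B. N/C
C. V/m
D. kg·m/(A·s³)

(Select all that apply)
B, C, D

electric field strength has SI base units: kg * m / (A * s^3)

Checking each option against kg * m / (A * s^3):
  A. V: ✗ does not match
  B. N/C: ✓ matches
  C. V/m: ✓ matches
  D. kg·m/(A·s³): ✓ matches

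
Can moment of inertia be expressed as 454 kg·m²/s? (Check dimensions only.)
No

moment of inertia has SI base units: kg * m^2
kg·m²/s does NOT reduce to kg * m^2; a valid unit for moment of inertia would be e.g. kg·m².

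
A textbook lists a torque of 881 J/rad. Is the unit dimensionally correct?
Yes

torque has SI base units: kg * m^2 / s^2
J/rad reduces to the same SI base units, so it is a valid unit for torque.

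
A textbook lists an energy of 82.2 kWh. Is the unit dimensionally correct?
Yes

energy has SI base units: kg * m^2 / s^2
kWh reduces to the same SI base units, so it is a valid unit for energy.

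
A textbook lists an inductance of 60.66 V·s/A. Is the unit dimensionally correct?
Yes

inductance has SI base units: kg * m^2 / (A^2 * s^2)
V·s/A reduces to the same SI base units, so it is a valid unit for inductance.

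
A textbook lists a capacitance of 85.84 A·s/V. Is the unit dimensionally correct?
Yes

capacitance has SI base units: A^2 * s^4 / (kg * m^2)
A·s/V reduces to the same SI base units, so it is a valid unit for capacitance.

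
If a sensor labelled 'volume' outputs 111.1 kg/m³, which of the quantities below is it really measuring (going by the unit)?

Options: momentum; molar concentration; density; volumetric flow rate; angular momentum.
density

volume should have units dimensionally equivalent to m^3 (e.g. m³).
The given unit 'kg/m³' reduces to kg / m^3. Of the listed options, that is the dimensionality of density.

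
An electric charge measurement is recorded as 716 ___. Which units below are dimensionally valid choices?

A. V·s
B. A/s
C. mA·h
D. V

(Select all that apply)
C

electric charge has SI base units: A * s

Checking each option against A * s:
  A. V·s: ✗ does not match
  B. A/s: ✗ does not match
  C. mA·h: ✓ matches
  D. V: ✗ does not match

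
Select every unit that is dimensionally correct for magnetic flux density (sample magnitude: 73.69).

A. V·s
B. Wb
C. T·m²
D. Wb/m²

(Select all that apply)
D

magnetic flux density has SI base units: kg / (A * s^2)

Checking each option against kg / (A * s^2):
  A. V·s: ✗ does not match
  B. Wb: ✗ does not match
  C. T·m²: ✗ does not match
  D. Wb/m²: ✓ matches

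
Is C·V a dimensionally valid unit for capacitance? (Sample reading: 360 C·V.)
No

capacitance has SI base units: A^2 * s^4 / (kg * m^2)
C·V does NOT reduce to A^2 * s^4 / (kg * m^2); a valid unit for capacitance would be e.g. F.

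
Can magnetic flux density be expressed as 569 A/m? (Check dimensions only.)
No

magnetic flux density has SI base units: kg / (A * s^2)
A/m does NOT reduce to kg / (A * s^2); a valid unit for magnetic flux density would be e.g. T.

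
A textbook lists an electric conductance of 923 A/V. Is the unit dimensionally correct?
Yes

electric conductance has SI base units: A^2 * s^3 / (kg * m^2)
A/V reduces to the same SI base units, so it is a valid unit for electric conductance.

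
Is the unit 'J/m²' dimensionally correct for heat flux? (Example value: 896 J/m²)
No

heat flux has SI base units: kg / s^3
J/m² does NOT reduce to kg / s^3; a valid unit for heat flux would be e.g. W/m².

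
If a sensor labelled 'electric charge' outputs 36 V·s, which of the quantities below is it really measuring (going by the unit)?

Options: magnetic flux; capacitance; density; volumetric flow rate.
magnetic flux

electric charge should have units dimensionally equivalent to A * s (e.g. C).
The given unit 'V·s' reduces to kg * m^2 / (A * s^2). Of the listed options, that is the dimensionality of magnetic flux.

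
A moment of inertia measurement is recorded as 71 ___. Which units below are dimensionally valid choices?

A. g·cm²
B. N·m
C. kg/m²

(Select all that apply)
A

moment of inertia has SI base units: kg * m^2

Checking each option against kg * m^2:
  A. g·cm²: ✓ matches
  B. N·m: ✗ does not match
  C. kg/m²: ✗ does not match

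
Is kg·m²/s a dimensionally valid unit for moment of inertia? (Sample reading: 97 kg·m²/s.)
No

moment of inertia has SI base units: kg * m^2
kg·m²/s does NOT reduce to kg * m^2; a valid unit for moment of inertia would be e.g. kg·m².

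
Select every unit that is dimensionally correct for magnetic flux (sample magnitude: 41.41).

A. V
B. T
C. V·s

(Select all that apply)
C

magnetic flux has SI base units: kg * m^2 / (A * s^2)

Checking each option against kg * m^2 / (A * s^2):
  A. V: ✗ does not match
  B. T: ✗ does not match
  C. V·s: ✓ matches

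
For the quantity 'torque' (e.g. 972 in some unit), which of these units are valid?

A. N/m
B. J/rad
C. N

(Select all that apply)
B

torque has SI base units: kg * m^2 / s^2

Checking each option against kg * m^2 / s^2:
  A. N/m: ✗ does not match
  B. J/rad: ✓ matches
  C. N: ✗ does not match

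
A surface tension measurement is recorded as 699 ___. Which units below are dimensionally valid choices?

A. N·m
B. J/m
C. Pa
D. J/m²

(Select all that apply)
D

surface tension has SI base units: kg / s^2

Checking each option against kg / s^2:
  A. N·m: ✗ does not match
  B. J/m: ✗ does not match
  C. Pa: ✗ does not match
  D. J/m²: ✓ matches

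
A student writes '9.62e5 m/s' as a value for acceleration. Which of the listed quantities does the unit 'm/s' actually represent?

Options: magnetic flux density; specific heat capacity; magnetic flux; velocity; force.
velocity

acceleration should have units dimensionally equivalent to m / s^2 (e.g. m/s²).
The given unit 'm/s' reduces to m / s. Of the listed options, that is the dimensionality of velocity.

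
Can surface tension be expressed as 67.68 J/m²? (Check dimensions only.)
Yes

surface tension has SI base units: kg / s^2
J/m² reduces to the same SI base units, so it is a valid unit for surface tension.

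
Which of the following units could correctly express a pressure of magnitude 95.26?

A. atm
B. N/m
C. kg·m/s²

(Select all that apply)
A

pressure has SI base units: kg / (m * s^2)

Checking each option against kg / (m * s^2):
  A. atm: ✓ matches
  B. N/m: ✗ does not match
  C. kg·m/s²: ✗ does not match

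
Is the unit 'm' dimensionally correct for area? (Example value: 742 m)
No

area has SI base units: m^2
m does NOT reduce to m^2; a valid unit for area would be e.g. m².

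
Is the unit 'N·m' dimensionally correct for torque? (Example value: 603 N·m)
Yes

torque has SI base units: kg * m^2 / s^2
N·m reduces to the same SI base units, so it is a valid unit for torque.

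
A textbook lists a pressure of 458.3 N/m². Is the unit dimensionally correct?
Yes

pressure has SI base units: kg / (m * s^2)
N/m² reduces to the same SI base units, so it is a valid unit for pressure.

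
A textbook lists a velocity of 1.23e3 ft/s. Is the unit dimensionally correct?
Yes

velocity has SI base units: m / s
ft/s reduces to the same SI base units, so it is a valid unit for velocity.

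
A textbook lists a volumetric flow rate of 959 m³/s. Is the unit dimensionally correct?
Yes

volumetric flow rate has SI base units: m^3 / s
m³/s reduces to the same SI base units, so it is a valid unit for volumetric flow rate.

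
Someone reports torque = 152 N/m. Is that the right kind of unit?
No

torque has SI base units: kg * m^2 / s^2
N/m does NOT reduce to kg * m^2 / s^2; a valid unit for torque would be e.g. N·m.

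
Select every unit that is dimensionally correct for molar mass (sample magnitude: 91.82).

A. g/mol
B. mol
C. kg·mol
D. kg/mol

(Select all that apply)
A, D

molar mass has SI base units: kg / mol

Checking each option against kg / mol:
  A. g/mol: ✓ matches
  B. mol: ✗ does not match
  C. kg·mol: ✗ does not match
  D. kg/mol: ✓ matches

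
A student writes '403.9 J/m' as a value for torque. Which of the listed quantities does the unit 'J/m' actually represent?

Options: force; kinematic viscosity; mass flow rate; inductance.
force

torque should have units dimensionally equivalent to kg * m^2 / s^2 (e.g. N·m).
The given unit 'J/m' reduces to kg * m / s^2. Of the listed options, that is the dimensionality of force.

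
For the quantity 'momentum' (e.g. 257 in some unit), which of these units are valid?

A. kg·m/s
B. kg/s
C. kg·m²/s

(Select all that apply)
A

momentum has SI base units: kg * m / s

Checking each option against kg * m / s:
  A. kg·m/s: ✓ matches
  B. kg/s: ✗ does not match
  C. kg·m²/s: ✗ does not match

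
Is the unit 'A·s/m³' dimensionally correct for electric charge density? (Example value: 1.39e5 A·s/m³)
Yes

electric charge density has SI base units: A * s / m^3
A·s/m³ reduces to the same SI base units, so it is a valid unit for electric charge density.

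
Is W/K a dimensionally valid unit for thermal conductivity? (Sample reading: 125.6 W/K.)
No

thermal conductivity has SI base units: kg * m / (s^3 * K)
W/K does NOT reduce to kg * m / (s^3 * K); a valid unit for thermal conductivity would be e.g. W/(m·K).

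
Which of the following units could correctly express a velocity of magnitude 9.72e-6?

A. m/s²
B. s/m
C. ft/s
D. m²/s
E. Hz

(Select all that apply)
C

velocity has SI base units: m / s

Checking each option against m / s:
  A. m/s²: ✗ does not match
  B. s/m: ✗ does not match
  C. ft/s: ✓ matches
  D. m²/s: ✗ does not match
  E. Hz: ✗ does not match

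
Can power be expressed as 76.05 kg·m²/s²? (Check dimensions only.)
No

power has SI base units: kg * m^2 / s^3
kg·m²/s² does NOT reduce to kg * m^2 / s^3; a valid unit for power would be e.g. W.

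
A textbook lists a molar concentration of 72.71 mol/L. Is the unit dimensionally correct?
Yes

molar concentration has SI base units: mol / m^3
mol/L reduces to the same SI base units, so it is a valid unit for molar concentration.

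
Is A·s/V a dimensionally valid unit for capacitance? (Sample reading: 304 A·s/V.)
Yes

capacitance has SI base units: A^2 * s^4 / (kg * m^2)
A·s/V reduces to the same SI base units, so it is a valid unit for capacitance.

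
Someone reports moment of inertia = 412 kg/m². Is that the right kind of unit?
No

moment of inertia has SI base units: kg * m^2
kg/m² does NOT reduce to kg * m^2; a valid unit for moment of inertia would be e.g. kg·m².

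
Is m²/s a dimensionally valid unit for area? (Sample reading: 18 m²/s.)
No

area has SI base units: m^2
m²/s does NOT reduce to m^2; a valid unit for area would be e.g. m².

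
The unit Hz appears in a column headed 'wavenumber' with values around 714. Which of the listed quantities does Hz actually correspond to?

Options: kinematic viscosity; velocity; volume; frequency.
frequency

wavenumber should have units dimensionally equivalent to 1 / m (e.g. 1/m).
The given unit 'Hz' reduces to 1 / s. Of the listed options, that is the dimensionality of frequency.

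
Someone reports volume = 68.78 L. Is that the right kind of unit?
Yes

volume has SI base units: m^3
L reduces to the same SI base units, so it is a valid unit for volume.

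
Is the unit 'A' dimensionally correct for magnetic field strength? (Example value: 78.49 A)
No

magnetic field strength has SI base units: A / m
A does NOT reduce to A / m; a valid unit for magnetic field strength would be e.g. A/m.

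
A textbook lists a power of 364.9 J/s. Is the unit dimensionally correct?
Yes

power has SI base units: kg * m^2 / s^3
J/s reduces to the same SI base units, so it is a valid unit for power.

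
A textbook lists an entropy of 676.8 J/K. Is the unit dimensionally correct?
Yes

entropy has SI base units: kg * m^2 / (s^2 * K)
J/K reduces to the same SI base units, so it is a valid unit for entropy.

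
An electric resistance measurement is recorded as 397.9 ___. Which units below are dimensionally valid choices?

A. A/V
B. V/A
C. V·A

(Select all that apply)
B

electric resistance has SI base units: kg * m^2 / (A^2 * s^3)

Checking each option against kg * m^2 / (A^2 * s^3):
  A. A/V: ✗ does not match
  B. V/A: ✓ matches
  C. V·A: ✗ does not match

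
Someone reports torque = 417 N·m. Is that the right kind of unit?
Yes

torque has SI base units: kg * m^2 / s^2
N·m reduces to the same SI base units, so it is a valid unit for torque.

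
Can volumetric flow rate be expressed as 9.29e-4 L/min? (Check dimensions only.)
Yes

volumetric flow rate has SI base units: m^3 / s
L/min reduces to the same SI base units, so it is a valid unit for volumetric flow rate.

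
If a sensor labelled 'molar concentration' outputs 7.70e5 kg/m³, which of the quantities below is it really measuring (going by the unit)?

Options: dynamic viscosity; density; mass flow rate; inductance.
density

molar concentration should have units dimensionally equivalent to mol / m^3 (e.g. mol/m³).
The given unit 'kg/m³' reduces to kg / m^3. Of the listed options, that is the dimensionality of density.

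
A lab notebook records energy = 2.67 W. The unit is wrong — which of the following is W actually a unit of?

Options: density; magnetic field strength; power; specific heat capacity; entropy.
power

energy should have units dimensionally equivalent to kg * m^2 / s^2 (e.g. J).
The given unit 'W' reduces to kg * m^2 / s^3. Of the listed options, that is the dimensionality of power.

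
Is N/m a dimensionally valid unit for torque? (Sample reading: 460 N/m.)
No

torque has SI base units: kg * m^2 / s^2
N/m does NOT reduce to kg * m^2 / s^2; a valid unit for torque would be e.g. N·m.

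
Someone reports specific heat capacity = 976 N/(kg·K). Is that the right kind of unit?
No

specific heat capacity has SI base units: m^2 / (s^2 * K)
N/(kg·K) does NOT reduce to m^2 / (s^2 * K); a valid unit for specific heat capacity would be e.g. J/(kg·K).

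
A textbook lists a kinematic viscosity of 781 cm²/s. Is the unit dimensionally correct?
Yes

kinematic viscosity has SI base units: m^2 / s
cm²/s reduces to the same SI base units, so it is a valid unit for kinematic viscosity.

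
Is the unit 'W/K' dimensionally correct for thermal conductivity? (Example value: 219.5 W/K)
No

thermal conductivity has SI base units: kg * m / (s^3 * K)
W/K does NOT reduce to kg * m / (s^3 * K); a valid unit for thermal conductivity would be e.g. W/(m·K).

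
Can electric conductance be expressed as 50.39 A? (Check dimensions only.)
No

electric conductance has SI base units: A^2 * s^3 / (kg * m^2)
A does NOT reduce to A^2 * s^3 / (kg * m^2); a valid unit for electric conductance would be e.g. S.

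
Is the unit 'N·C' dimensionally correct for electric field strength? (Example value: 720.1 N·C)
No

electric field strength has SI base units: kg * m / (A * s^3)
N·C does NOT reduce to kg * m / (A * s^3); a valid unit for electric field strength would be e.g. V/m.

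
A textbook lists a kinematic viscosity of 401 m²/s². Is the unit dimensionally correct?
No

kinematic viscosity has SI base units: m^2 / s
m²/s² does NOT reduce to m^2 / s; a valid unit for kinematic viscosity would be e.g. m²/s.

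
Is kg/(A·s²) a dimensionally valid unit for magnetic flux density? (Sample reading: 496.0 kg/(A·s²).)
Yes

magnetic flux density has SI base units: kg / (A * s^2)
kg/(A·s²) reduces to the same SI base units, so it is a valid unit for magnetic flux density.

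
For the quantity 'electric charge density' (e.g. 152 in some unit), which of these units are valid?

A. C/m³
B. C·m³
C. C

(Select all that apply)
A

electric charge density has SI base units: A * s / m^3

Checking each option against A * s / m^3:
  A. C/m³: ✓ matches
  B. C·m³: ✗ does not match
  C. C: ✗ does not match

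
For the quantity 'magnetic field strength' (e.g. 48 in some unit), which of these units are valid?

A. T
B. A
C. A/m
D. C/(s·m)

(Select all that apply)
C, D

magnetic field strength has SI base units: A / m

Checking each option against A / m:
  A. T: ✗ does not match
  B. A: ✗ does not match
  C. A/m: ✓ matches
  D. C/(s·m): ✓ matches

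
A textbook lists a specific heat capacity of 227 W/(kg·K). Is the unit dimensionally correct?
No

specific heat capacity has SI base units: m^2 / (s^2 * K)
W/(kg·K) does NOT reduce to m^2 / (s^2 * K); a valid unit for specific heat capacity would be e.g. J/(kg·K).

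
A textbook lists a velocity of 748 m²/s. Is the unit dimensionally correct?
No

velocity has SI base units: m / s
m²/s does NOT reduce to m / s; a valid unit for velocity would be e.g. m/s.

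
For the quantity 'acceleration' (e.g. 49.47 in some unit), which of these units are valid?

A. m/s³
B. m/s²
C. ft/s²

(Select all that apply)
B, C

acceleration has SI base units: m / s^2

Checking each option against m / s^2:
  A. m/s³: ✗ does not match
  B. m/s²: ✓ matches
  C. ft/s²: ✓ matches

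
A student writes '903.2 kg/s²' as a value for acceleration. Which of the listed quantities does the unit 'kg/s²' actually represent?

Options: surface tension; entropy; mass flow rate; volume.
surface tension

acceleration should have units dimensionally equivalent to m / s^2 (e.g. m/s²).
The given unit 'kg/s²' reduces to kg / s^2. Of the listed options, that is the dimensionality of surface tension.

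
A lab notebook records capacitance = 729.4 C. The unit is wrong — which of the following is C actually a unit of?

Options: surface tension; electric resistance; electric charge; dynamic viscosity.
electric charge

capacitance should have units dimensionally equivalent to A^2 * s^4 / (kg * m^2) (e.g. F).
The given unit 'C' reduces to A * s. Of the listed options, that is the dimensionality of electric charge.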